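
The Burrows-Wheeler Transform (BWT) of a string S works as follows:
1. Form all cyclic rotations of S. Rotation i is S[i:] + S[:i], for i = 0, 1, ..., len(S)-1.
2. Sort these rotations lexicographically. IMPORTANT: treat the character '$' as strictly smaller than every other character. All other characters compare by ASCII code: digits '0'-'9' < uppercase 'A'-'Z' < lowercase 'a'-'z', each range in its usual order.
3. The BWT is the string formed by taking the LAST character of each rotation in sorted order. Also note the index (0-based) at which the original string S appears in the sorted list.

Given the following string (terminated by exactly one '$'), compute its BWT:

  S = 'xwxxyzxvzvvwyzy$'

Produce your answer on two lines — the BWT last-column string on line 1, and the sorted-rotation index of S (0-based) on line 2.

All 16 rotations (rotation i = S[i:]+S[:i]):
  rot[0] = xwxxyzxvzvvwyzy$
  rot[1] = wxxyzxvzvvwyzy$x
  rot[2] = xxyzxvzvvwyzy$xw
  rot[3] = xyzxvzvvwyzy$xwx
  rot[4] = yzxvzvvwyzy$xwxx
  rot[5] = zxvzvvwyzy$xwxxy
  rot[6] = xvzvvwyzy$xwxxyz
  rot[7] = vzvvwyzy$xwxxyzx
  rot[8] = zvvwyzy$xwxxyzxv
  rot[9] = vvwyzy$xwxxyzxvz
  rot[10] = vwyzy$xwxxyzxvzv
  rot[11] = wyzy$xwxxyzxvzvv
  rot[12] = yzy$xwxxyzxvzvvw
  rot[13] = zy$xwxxyzxvzvvwy
  rot[14] = y$xwxxyzxvzvvwyz
  rot[15] = $xwxxyzxvzvvwyzy
Sorted (with $ < everything):
  sorted[0] = $xwxxyzxvzvvwyzy  (last char: 'y')
  sorted[1] = vvwyzy$xwxxyzxvz  (last char: 'z')
  sorted[2] = vwyzy$xwxxyzxvzv  (last char: 'v')
  sorted[3] = vzvvwyzy$xwxxyzx  (last char: 'x')
  sorted[4] = wxxyzxvzvvwyzy$x  (last char: 'x')
  sorted[5] = wyzy$xwxxyzxvzvv  (last char: 'v')
  sorted[6] = xvzvvwyzy$xwxxyz  (last char: 'z')
  sorted[7] = xwxxyzxvzvvwyzy$  (last char: '$')
  sorted[8] = xxyzxvzvvwyzy$xw  (last char: 'w')
  sorted[9] = xyzxvzvvwyzy$xwx  (last char: 'x')
  sorted[10] = y$xwxxyzxvzvvwyz  (last char: 'z')
  sorted[11] = yzxvzvvwyzy$xwxx  (last char: 'x')
  sorted[12] = yzy$xwxxyzxvzvvw  (last char: 'w')
  sorted[13] = zvvwyzy$xwxxyzxv  (last char: 'v')
  sorted[14] = zxvzvvwyzy$xwxxy  (last char: 'y')
  sorted[15] = zy$xwxxyzxvzvvwy  (last char: 'y')
Last column: yzvxxvz$wxzxwvyy
Original string S is at sorted index 7

Answer: yzvxxvz$wxzxwvyy
7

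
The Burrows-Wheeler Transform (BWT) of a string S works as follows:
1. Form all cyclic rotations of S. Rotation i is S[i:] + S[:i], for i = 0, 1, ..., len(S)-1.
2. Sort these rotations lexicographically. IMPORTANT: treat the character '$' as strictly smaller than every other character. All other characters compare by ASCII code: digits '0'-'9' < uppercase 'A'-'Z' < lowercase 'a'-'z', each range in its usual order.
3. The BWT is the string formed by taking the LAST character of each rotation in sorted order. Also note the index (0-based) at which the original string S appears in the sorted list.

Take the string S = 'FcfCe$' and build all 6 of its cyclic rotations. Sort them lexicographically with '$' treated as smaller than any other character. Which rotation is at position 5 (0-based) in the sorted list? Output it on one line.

Answer: fCe$Fc

Derivation:
All 6 rotations (rotation i = S[i:]+S[:i]):
  rot[0] = FcfCe$
  rot[1] = cfCe$F
  rot[2] = fCe$Fc
  rot[3] = Ce$Fcf
  rot[4] = e$FcfC
  rot[5] = $FcfCe
Sorted (with $ < everything):
  sorted[0] = $FcfCe
  sorted[1] = Ce$Fcf
  sorted[2] = FcfCe$
  sorted[3] = cfCe$F
  sorted[4] = e$FcfC
  sorted[5] = fCe$Fc
sorted[5] = fCe$Fc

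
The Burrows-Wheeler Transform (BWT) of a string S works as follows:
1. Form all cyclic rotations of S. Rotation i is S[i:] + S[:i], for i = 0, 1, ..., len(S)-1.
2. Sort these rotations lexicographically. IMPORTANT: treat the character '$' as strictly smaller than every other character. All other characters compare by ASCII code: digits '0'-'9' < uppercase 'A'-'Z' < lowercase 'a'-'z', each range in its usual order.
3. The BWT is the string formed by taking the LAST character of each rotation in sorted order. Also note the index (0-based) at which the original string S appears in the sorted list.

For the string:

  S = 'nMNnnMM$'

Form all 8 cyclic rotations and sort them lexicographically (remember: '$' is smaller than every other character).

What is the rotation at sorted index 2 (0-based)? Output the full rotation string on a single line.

All 8 rotations (rotation i = S[i:]+S[:i]):
  rot[0] = nMNnnMM$
  rot[1] = MNnnMM$n
  rot[2] = NnnMM$nM
  rot[3] = nnMM$nMN
  rot[4] = nMM$nMNn
  rot[5] = MM$nMNnn
  rot[6] = M$nMNnnM
  rot[7] = $nMNnnMM
Sorted (with $ < everything):
  sorted[0] = $nMNnnMM
  sorted[1] = M$nMNnnM
  sorted[2] = MM$nMNnn
  sorted[3] = MNnnMM$n
  sorted[4] = NnnMM$nM
  sorted[5] = nMM$nMNn
  sorted[6] = nMNnnMM$
  sorted[7] = nnMM$nMN
sorted[2] = MM$nMNnn

Answer: MM$nMNnn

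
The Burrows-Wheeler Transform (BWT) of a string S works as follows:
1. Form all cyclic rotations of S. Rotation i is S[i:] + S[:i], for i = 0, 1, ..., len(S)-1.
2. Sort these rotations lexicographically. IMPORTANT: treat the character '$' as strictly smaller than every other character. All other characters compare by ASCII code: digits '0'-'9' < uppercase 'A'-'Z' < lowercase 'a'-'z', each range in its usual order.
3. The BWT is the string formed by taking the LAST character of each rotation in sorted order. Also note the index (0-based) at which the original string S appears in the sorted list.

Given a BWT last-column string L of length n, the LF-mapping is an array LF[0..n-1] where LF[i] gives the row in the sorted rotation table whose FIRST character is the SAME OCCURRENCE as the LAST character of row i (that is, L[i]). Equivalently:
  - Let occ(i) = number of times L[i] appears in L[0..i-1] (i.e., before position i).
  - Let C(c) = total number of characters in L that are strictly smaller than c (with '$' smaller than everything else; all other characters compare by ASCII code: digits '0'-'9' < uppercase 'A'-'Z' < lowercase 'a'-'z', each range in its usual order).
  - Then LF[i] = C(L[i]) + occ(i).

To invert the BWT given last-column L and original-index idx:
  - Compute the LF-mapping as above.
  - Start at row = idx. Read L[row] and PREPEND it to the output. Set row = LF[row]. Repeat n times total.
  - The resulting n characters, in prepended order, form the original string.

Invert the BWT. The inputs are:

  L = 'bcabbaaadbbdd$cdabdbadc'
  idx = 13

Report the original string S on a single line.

Answer: bdbdbaadccaaacdddbbbab$

Derivation:
LF mapping: 7 14 1 8 9 2 3 4 17 10 11 18 19 0 15 20 5 12 21 13 6 22 16
Walk LF starting at row 13, prepending L[row]:
  step 1: row=13, L[13]='$', prepend. Next row=LF[13]=0
  step 2: row=0, L[0]='b', prepend. Next row=LF[0]=7
  step 3: row=7, L[7]='a', prepend. Next row=LF[7]=4
  step 4: row=4, L[4]='b', prepend. Next row=LF[4]=9
  step 5: row=9, L[9]='b', prepend. Next row=LF[9]=10
  step 6: row=10, L[10]='b', prepend. Next row=LF[10]=11
  step 7: row=11, L[11]='d', prepend. Next row=LF[11]=18
  step 8: row=18, L[18]='d', prepend. Next row=LF[18]=21
  step 9: row=21, L[21]='d', prepend. Next row=LF[21]=22
  step 10: row=22, L[22]='c', prepend. Next row=LF[22]=16
  step 11: row=16, L[16]='a', prepend. Next row=LF[16]=5
  step 12: row=5, L[5]='a', prepend. Next row=LF[5]=2
  step 13: row=2, L[2]='a', prepend. Next row=LF[2]=1
  step 14: row=1, L[1]='c', prepend. Next row=LF[1]=14
  step 15: row=14, L[14]='c', prepend. Next row=LF[14]=15
  step 16: row=15, L[15]='d', prepend. Next row=LF[15]=20
  step 17: row=20, L[20]='a', prepend. Next row=LF[20]=6
  step 18: row=6, L[6]='a', prepend. Next row=LF[6]=3
  step 19: row=3, L[3]='b', prepend. Next row=LF[3]=8
  step 20: row=8, L[8]='d', prepend. Next row=LF[8]=17
  step 21: row=17, L[17]='b', prepend. Next row=LF[17]=12
  step 22: row=12, L[12]='d', prepend. Next row=LF[12]=19
  step 23: row=19, L[19]='b', prepend. Next row=LF[19]=13
Reversed output: bdbdbaadccaaacdddbbbab$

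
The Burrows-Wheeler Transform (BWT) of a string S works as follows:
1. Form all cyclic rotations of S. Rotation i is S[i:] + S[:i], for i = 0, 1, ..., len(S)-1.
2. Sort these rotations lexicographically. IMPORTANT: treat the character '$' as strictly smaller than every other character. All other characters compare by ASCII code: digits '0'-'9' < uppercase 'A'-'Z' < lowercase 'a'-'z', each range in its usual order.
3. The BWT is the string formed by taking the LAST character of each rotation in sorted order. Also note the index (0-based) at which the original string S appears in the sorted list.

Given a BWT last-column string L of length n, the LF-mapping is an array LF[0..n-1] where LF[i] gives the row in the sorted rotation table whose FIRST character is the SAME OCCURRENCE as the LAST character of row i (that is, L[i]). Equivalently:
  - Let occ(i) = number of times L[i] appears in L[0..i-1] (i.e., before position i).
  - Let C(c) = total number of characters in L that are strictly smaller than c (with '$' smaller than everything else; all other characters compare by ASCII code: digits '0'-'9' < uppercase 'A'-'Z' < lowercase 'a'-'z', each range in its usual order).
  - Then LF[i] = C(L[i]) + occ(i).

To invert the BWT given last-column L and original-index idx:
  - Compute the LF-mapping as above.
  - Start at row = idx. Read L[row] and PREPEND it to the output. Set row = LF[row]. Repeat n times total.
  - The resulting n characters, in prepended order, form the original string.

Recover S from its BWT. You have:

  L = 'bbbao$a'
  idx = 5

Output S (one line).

Answer: baobab$

Derivation:
LF mapping: 3 4 5 1 6 0 2
Walk LF starting at row 5, prepending L[row]:
  step 1: row=5, L[5]='$', prepend. Next row=LF[5]=0
  step 2: row=0, L[0]='b', prepend. Next row=LF[0]=3
  step 3: row=3, L[3]='a', prepend. Next row=LF[3]=1
  step 4: row=1, L[1]='b', prepend. Next row=LF[1]=4
  step 5: row=4, L[4]='o', prepend. Next row=LF[4]=6
  step 6: row=6, L[6]='a', prepend. Next row=LF[6]=2
  step 7: row=2, L[2]='b', prepend. Next row=LF[2]=5
Reversed output: baobab$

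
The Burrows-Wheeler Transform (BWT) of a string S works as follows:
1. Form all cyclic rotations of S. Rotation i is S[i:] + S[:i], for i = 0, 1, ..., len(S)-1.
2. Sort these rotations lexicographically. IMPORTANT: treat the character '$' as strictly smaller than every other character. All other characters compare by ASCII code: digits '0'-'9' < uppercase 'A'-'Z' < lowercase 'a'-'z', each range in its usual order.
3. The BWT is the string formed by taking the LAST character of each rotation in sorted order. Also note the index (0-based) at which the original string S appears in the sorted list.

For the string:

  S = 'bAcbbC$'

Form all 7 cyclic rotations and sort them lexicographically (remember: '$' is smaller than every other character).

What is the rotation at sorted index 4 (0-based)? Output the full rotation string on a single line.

All 7 rotations (rotation i = S[i:]+S[:i]):
  rot[0] = bAcbbC$
  rot[1] = AcbbC$b
  rot[2] = cbbC$bA
  rot[3] = bbC$bAc
  rot[4] = bC$bAcb
  rot[5] = C$bAcbb
  rot[6] = $bAcbbC
Sorted (with $ < everything):
  sorted[0] = $bAcbbC
  sorted[1] = AcbbC$b
  sorted[2] = C$bAcbb
  sorted[3] = bAcbbC$
  sorted[4] = bC$bAcb
  sorted[5] = bbC$bAc
  sorted[6] = cbbC$bA
sorted[4] = bC$bAcb

Answer: bC$bAcb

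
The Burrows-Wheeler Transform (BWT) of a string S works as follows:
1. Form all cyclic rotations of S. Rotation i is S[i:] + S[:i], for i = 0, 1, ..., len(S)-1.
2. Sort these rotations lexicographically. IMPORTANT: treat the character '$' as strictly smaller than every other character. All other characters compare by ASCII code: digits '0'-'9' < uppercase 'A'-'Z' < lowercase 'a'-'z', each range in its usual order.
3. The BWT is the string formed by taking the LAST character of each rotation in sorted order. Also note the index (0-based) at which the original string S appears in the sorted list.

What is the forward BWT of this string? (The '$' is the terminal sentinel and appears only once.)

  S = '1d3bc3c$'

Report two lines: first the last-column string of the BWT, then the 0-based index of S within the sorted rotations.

All 8 rotations (rotation i = S[i:]+S[:i]):
  rot[0] = 1d3bc3c$
  rot[1] = d3bc3c$1
  rot[2] = 3bc3c$1d
  rot[3] = bc3c$1d3
  rot[4] = c3c$1d3b
  rot[5] = 3c$1d3bc
  rot[6] = c$1d3bc3
  rot[7] = $1d3bc3c
Sorted (with $ < everything):
  sorted[0] = $1d3bc3c  (last char: 'c')
  sorted[1] = 1d3bc3c$  (last char: '$')
  sorted[2] = 3bc3c$1d  (last char: 'd')
  sorted[3] = 3c$1d3bc  (last char: 'c')
  sorted[4] = bc3c$1d3  (last char: '3')
  sorted[5] = c$1d3bc3  (last char: '3')
  sorted[6] = c3c$1d3b  (last char: 'b')
  sorted[7] = d3bc3c$1  (last char: '1')
Last column: c$dc33b1
Original string S is at sorted index 1

Answer: c$dc33b1
1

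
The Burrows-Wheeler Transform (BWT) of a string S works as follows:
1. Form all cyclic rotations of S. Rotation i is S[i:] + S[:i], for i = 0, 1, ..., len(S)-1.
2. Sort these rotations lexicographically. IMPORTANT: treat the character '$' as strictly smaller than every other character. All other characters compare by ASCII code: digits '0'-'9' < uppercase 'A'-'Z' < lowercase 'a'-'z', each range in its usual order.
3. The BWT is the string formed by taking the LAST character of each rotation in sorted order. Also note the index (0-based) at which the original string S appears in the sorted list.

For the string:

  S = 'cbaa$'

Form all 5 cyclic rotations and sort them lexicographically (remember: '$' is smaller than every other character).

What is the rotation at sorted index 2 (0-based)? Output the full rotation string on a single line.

All 5 rotations (rotation i = S[i:]+S[:i]):
  rot[0] = cbaa$
  rot[1] = baa$c
  rot[2] = aa$cb
  rot[3] = a$cba
  rot[4] = $cbaa
Sorted (with $ < everything):
  sorted[0] = $cbaa
  sorted[1] = a$cba
  sorted[2] = aa$cb
  sorted[3] = baa$c
  sorted[4] = cbaa$
sorted[2] = aa$cb

Answer: aa$cb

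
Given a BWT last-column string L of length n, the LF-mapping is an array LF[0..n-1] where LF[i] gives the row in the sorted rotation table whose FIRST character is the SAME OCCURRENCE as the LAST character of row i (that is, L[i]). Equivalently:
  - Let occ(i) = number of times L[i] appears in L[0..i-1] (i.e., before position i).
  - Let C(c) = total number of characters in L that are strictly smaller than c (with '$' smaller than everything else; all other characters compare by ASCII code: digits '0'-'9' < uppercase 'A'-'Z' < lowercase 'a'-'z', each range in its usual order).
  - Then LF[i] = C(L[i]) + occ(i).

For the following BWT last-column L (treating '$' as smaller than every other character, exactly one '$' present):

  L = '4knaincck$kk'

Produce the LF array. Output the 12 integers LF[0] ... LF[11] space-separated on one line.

Char counts: '$':1, '4':1, 'a':1, 'c':2, 'i':1, 'k':4, 'n':2
C (first-col start): C('$')=0, C('4')=1, C('a')=2, C('c')=3, C('i')=5, C('k')=6, C('n')=10
L[0]='4': occ=0, LF[0]=C('4')+0=1+0=1
L[1]='k': occ=0, LF[1]=C('k')+0=6+0=6
L[2]='n': occ=0, LF[2]=C('n')+0=10+0=10
L[3]='a': occ=0, LF[3]=C('a')+0=2+0=2
L[4]='i': occ=0, LF[4]=C('i')+0=5+0=5
L[5]='n': occ=1, LF[5]=C('n')+1=10+1=11
L[6]='c': occ=0, LF[6]=C('c')+0=3+0=3
L[7]='c': occ=1, LF[7]=C('c')+1=3+1=4
L[8]='k': occ=1, LF[8]=C('k')+1=6+1=7
L[9]='$': occ=0, LF[9]=C('$')+0=0+0=0
L[10]='k': occ=2, LF[10]=C('k')+2=6+2=8
L[11]='k': occ=3, LF[11]=C('k')+3=6+3=9

Answer: 1 6 10 2 5 11 3 4 7 0 8 9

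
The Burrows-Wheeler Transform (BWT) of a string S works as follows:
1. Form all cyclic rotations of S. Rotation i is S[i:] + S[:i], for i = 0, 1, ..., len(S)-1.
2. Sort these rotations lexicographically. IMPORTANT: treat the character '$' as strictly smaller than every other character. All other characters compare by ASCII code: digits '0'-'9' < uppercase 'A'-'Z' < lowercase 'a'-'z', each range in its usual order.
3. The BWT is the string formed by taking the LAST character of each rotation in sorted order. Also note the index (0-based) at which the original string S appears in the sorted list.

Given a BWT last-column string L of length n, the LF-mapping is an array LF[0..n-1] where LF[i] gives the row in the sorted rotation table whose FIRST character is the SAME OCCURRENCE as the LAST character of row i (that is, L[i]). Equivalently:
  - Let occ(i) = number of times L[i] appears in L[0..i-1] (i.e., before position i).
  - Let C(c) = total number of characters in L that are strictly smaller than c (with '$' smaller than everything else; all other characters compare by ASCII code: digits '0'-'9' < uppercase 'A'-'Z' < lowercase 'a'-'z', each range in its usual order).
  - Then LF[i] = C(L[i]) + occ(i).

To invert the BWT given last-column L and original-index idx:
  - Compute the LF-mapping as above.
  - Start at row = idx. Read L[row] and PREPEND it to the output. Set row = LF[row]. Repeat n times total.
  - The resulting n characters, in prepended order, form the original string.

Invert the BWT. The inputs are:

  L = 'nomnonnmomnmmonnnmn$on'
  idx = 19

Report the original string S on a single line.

Answer: onmnmnnnoonnomnnmommn$

Derivation:
LF mapping: 7 17 1 8 18 9 10 2 19 3 11 4 5 20 12 13 14 6 15 0 21 16
Walk LF starting at row 19, prepending L[row]:
  step 1: row=19, L[19]='$', prepend. Next row=LF[19]=0
  step 2: row=0, L[0]='n', prepend. Next row=LF[0]=7
  step 3: row=7, L[7]='m', prepend. Next row=LF[7]=2
  step 4: row=2, L[2]='m', prepend. Next row=LF[2]=1
  step 5: row=1, L[1]='o', prepend. Next row=LF[1]=17
  step 6: row=17, L[17]='m', prepend. Next row=LF[17]=6
  step 7: row=6, L[6]='n', prepend. Next row=LF[6]=10
  step 8: row=10, L[10]='n', prepend. Next row=LF[10]=11
  step 9: row=11, L[11]='m', prepend. Next row=LF[11]=4
  step 10: row=4, L[4]='o', prepend. Next row=LF[4]=18
  step 11: row=18, L[18]='n', prepend. Next row=LF[18]=15
  step 12: row=15, L[15]='n', prepend. Next row=LF[15]=13
  step 13: row=13, L[13]='o', prepend. Next row=LF[13]=20
  step 14: row=20, L[20]='o', prepend. Next row=LF[20]=21
  step 15: row=21, L[21]='n', prepend. Next row=LF[21]=16
  step 16: row=16, L[16]='n', prepend. Next row=LF[16]=14
  step 17: row=14, L[14]='n', prepend. Next row=LF[14]=12
  step 18: row=12, L[12]='m', prepend. Next row=LF[12]=5
  step 19: row=5, L[5]='n', prepend. Next row=LF[5]=9
  step 20: row=9, L[9]='m', prepend. Next row=LF[9]=3
  step 21: row=3, L[3]='n', prepend. Next row=LF[3]=8
  step 22: row=8, L[8]='o', prepend. Next row=LF[8]=19
Reversed output: onmnmnnnoonnomnnmommn$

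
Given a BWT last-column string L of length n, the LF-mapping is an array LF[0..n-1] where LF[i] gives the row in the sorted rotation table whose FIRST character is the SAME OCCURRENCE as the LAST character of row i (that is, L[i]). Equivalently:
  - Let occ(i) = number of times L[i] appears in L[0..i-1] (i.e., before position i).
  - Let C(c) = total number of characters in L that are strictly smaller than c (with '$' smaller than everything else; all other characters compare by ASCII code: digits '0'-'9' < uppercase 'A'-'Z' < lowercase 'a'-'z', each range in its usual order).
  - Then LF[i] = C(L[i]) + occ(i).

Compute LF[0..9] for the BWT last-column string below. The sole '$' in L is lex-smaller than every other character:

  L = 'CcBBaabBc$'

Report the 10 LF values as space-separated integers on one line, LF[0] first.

Char counts: '$':1, 'B':3, 'C':1, 'a':2, 'b':1, 'c':2
C (first-col start): C('$')=0, C('B')=1, C('C')=4, C('a')=5, C('b')=7, C('c')=8
L[0]='C': occ=0, LF[0]=C('C')+0=4+0=4
L[1]='c': occ=0, LF[1]=C('c')+0=8+0=8
L[2]='B': occ=0, LF[2]=C('B')+0=1+0=1
L[3]='B': occ=1, LF[3]=C('B')+1=1+1=2
L[4]='a': occ=0, LF[4]=C('a')+0=5+0=5
L[5]='a': occ=1, LF[5]=C('a')+1=5+1=6
L[6]='b': occ=0, LF[6]=C('b')+0=7+0=7
L[7]='B': occ=2, LF[7]=C('B')+2=1+2=3
L[8]='c': occ=1, LF[8]=C('c')+1=8+1=9
L[9]='$': occ=0, LF[9]=C('$')+0=0+0=0

Answer: 4 8 1 2 5 6 7 3 9 0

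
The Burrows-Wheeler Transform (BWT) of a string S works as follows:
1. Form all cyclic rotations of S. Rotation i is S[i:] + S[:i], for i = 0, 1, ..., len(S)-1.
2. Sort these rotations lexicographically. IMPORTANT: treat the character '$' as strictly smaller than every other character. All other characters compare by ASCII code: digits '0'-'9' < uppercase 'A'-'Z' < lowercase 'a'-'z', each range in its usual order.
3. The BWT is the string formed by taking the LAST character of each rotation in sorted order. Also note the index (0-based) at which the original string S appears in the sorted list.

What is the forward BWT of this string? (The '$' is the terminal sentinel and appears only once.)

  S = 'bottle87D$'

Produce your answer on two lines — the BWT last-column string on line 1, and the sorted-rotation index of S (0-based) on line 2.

Answer: D8e7$ltbto
4

Derivation:
All 10 rotations (rotation i = S[i:]+S[:i]):
  rot[0] = bottle87D$
  rot[1] = ottle87D$b
  rot[2] = ttle87D$bo
  rot[3] = tle87D$bot
  rot[4] = le87D$bott
  rot[5] = e87D$bottl
  rot[6] = 87D$bottle
  rot[7] = 7D$bottle8
  rot[8] = D$bottle87
  rot[9] = $bottle87D
Sorted (with $ < everything):
  sorted[0] = $bottle87D  (last char: 'D')
  sorted[1] = 7D$bottle8  (last char: '8')
  sorted[2] = 87D$bottle  (last char: 'e')
  sorted[3] = D$bottle87  (last char: '7')
  sorted[4] = bottle87D$  (last char: '$')
  sorted[5] = e87D$bottl  (last char: 'l')
  sorted[6] = le87D$bott  (last char: 't')
  sorted[7] = ottle87D$b  (last char: 'b')
  sorted[8] = tle87D$bot  (last char: 't')
  sorted[9] = ttle87D$bo  (last char: 'o')
Last column: D8e7$ltbto
Original string S is at sorted index 4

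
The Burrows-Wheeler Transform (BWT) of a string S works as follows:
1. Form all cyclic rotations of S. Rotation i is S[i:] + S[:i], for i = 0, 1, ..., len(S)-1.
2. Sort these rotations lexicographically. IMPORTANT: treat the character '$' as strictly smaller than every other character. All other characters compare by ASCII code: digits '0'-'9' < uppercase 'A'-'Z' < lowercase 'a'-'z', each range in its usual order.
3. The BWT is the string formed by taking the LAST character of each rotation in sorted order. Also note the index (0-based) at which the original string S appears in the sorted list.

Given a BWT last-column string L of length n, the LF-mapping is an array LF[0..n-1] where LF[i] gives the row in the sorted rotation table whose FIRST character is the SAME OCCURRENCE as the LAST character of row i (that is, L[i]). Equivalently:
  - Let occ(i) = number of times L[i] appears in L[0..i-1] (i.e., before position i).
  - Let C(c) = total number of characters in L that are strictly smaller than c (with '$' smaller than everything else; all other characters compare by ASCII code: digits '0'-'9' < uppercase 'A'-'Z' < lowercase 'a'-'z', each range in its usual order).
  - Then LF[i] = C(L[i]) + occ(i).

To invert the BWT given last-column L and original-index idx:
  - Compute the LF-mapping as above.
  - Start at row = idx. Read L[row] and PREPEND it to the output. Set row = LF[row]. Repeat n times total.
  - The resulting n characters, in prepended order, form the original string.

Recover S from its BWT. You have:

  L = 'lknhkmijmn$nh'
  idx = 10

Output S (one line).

LF mapping: 7 5 10 1 6 8 3 4 9 11 0 12 2
Walk LF starting at row 10, prepending L[row]:
  step 1: row=10, L[10]='$', prepend. Next row=LF[10]=0
  step 2: row=0, L[0]='l', prepend. Next row=LF[0]=7
  step 3: row=7, L[7]='j', prepend. Next row=LF[7]=4
  step 4: row=4, L[4]='k', prepend. Next row=LF[4]=6
  step 5: row=6, L[6]='i', prepend. Next row=LF[6]=3
  step 6: row=3, L[3]='h', prepend. Next row=LF[3]=1
  step 7: row=1, L[1]='k', prepend. Next row=LF[1]=5
  step 8: row=5, L[5]='m', prepend. Next row=LF[5]=8
  step 9: row=8, L[8]='m', prepend. Next row=LF[8]=9
  step 10: row=9, L[9]='n', prepend. Next row=LF[9]=11
  step 11: row=11, L[11]='n', prepend. Next row=LF[11]=12
  step 12: row=12, L[12]='h', prepend. Next row=LF[12]=2
  step 13: row=2, L[2]='n', prepend. Next row=LF[2]=10
Reversed output: nhnnmmkhikjl$

Answer: nhnnmmkhikjl$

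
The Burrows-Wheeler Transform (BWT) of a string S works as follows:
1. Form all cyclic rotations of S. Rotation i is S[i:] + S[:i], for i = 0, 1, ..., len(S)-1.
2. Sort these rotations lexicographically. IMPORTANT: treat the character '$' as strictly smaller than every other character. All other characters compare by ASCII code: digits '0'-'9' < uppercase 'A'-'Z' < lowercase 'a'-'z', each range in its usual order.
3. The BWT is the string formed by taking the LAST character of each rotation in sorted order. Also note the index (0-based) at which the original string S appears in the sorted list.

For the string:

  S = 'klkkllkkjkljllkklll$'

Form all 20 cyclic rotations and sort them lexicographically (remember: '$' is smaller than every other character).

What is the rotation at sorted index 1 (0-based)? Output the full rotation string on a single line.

All 20 rotations (rotation i = S[i:]+S[:i]):
  rot[0] = klkkllkkjkljllkklll$
  rot[1] = lkkllkkjkljllkklll$k
  rot[2] = kkllkkjkljllkklll$kl
  rot[3] = kllkkjkljllkklll$klk
  rot[4] = llkkjkljllkklll$klkk
  rot[5] = lkkjkljllkklll$klkkl
  rot[6] = kkjkljllkklll$klkkll
  rot[7] = kjkljllkklll$klkkllk
  rot[8] = jkljllkklll$klkkllkk
  rot[9] = kljllkklll$klkkllkkj
  rot[10] = ljllkklll$klkkllkkjk
  rot[11] = jllkklll$klkkllkkjkl
  rot[12] = llkklll$klkkllkkjklj
  rot[13] = lkklll$klkkllkkjkljl
  rot[14] = kklll$klkkllkkjkljll
  rot[15] = klll$klkkllkkjkljllk
  rot[16] = lll$klkkllkkjkljllkk
  rot[17] = ll$klkkllkkjkljllkkl
  rot[18] = l$klkkllkkjkljllkkll
  rot[19] = $klkkllkkjkljllkklll
Sorted (with $ < everything):
  sorted[0] = $klkkllkkjkljllkklll
  sorted[1] = jkljllkklll$klkkllkk
  sorted[2] = jllkklll$klkkllkkjkl
  sorted[3] = kjkljllkklll$klkkllk
  sorted[4] = kkjkljllkklll$klkkll
  sorted[5] = kkllkkjkljllkklll$kl
  sorted[6] = kklll$klkkllkkjkljll
  sorted[7] = kljllkklll$klkkllkkj
  sorted[8] = klkkllkkjkljllkklll$
  sorted[9] = kllkkjkljllkklll$klk
  sorted[10] = klll$klkkllkkjkljllk
  sorted[11] = l$klkkllkkjkljllkkll
  sorted[12] = ljllkklll$klkkllkkjk
  sorted[13] = lkkjkljllkklll$klkkl
  sorted[14] = lkkllkkjkljllkklll$k
  sorted[15] = lkklll$klkkllkkjkljl
  sorted[16] = ll$klkkllkkjkljllkkl
  sorted[17] = llkkjkljllkklll$klkk
  sorted[18] = llkklll$klkkllkkjklj
  sorted[19] = lll$klkkllkkjkljllkk
sorted[1] = jkljllkklll$klkkllkk

Answer: jkljllkklll$klkkllkk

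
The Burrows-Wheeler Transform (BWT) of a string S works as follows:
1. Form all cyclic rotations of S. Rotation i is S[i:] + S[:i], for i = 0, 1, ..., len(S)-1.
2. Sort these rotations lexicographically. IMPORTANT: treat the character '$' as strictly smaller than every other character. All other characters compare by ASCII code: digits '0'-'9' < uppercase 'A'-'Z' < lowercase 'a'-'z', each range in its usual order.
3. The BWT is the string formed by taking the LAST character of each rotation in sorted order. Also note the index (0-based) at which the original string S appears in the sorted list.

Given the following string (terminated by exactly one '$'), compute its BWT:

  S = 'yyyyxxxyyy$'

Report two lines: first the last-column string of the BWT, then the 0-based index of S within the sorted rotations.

Answer: yyxxyyyyxy$
10

Derivation:
All 11 rotations (rotation i = S[i:]+S[:i]):
  rot[0] = yyyyxxxyyy$
  rot[1] = yyyxxxyyy$y
  rot[2] = yyxxxyyy$yy
  rot[3] = yxxxyyy$yyy
  rot[4] = xxxyyy$yyyy
  rot[5] = xxyyy$yyyyx
  rot[6] = xyyy$yyyyxx
  rot[7] = yyy$yyyyxxx
  rot[8] = yy$yyyyxxxy
  rot[9] = y$yyyyxxxyy
  rot[10] = $yyyyxxxyyy
Sorted (with $ < everything):
  sorted[0] = $yyyyxxxyyy  (last char: 'y')
  sorted[1] = xxxyyy$yyyy  (last char: 'y')
  sorted[2] = xxyyy$yyyyx  (last char: 'x')
  sorted[3] = xyyy$yyyyxx  (last char: 'x')
  sorted[4] = y$yyyyxxxyy  (last char: 'y')
  sorted[5] = yxxxyyy$yyy  (last char: 'y')
  sorted[6] = yy$yyyyxxxy  (last char: 'y')
  sorted[7] = yyxxxyyy$yy  (last char: 'y')
  sorted[8] = yyy$yyyyxxx  (last char: 'x')
  sorted[9] = yyyxxxyyy$y  (last char: 'y')
  sorted[10] = yyyyxxxyyy$  (last char: '$')
Last column: yyxxyyyyxy$
Original string S is at sorted index 10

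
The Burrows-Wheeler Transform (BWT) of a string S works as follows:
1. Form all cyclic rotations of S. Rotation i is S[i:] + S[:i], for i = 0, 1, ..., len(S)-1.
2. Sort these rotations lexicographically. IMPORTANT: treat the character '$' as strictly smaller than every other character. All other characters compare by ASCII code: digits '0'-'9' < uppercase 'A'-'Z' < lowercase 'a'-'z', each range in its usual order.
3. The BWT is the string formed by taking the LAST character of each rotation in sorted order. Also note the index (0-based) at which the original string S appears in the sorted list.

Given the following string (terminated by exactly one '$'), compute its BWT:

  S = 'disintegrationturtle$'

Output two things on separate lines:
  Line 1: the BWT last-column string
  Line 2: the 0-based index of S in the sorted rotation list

Answer: er$ltestdtioiguinarnt
2

Derivation:
All 21 rotations (rotation i = S[i:]+S[:i]):
  rot[0] = disintegrationturtle$
  rot[1] = isintegrationturtle$d
  rot[2] = sintegrationturtle$di
  rot[3] = integrationturtle$dis
  rot[4] = ntegrationturtle$disi
  rot[5] = tegrationturtle$disin
  rot[6] = egrationturtle$disint
  rot[7] = grationturtle$disinte
  rot[8] = rationturtle$disinteg
  rot[9] = ationturtle$disintegr
  rot[10] = tionturtle$disintegra
  rot[11] = ionturtle$disintegrat
  rot[12] = onturtle$disintegrati
  rot[13] = nturtle$disintegratio
  rot[14] = turtle$disintegration
  rot[15] = urtle$disintegrationt
  rot[16] = rtle$disintegrationtu
  rot[17] = tle$disintegrationtur
  rot[18] = le$disintegrationturt
  rot[19] = e$disintegrationturtl
  rot[20] = $disintegrationturtle
Sorted (with $ < everything):
  sorted[0] = $disintegrationturtle  (last char: 'e')
  sorted[1] = ationturtle$disintegr  (last char: 'r')
  sorted[2] = disintegrationturtle$  (last char: '$')
  sorted[3] = e$disintegrationturtl  (last char: 'l')
  sorted[4] = egrationturtle$disint  (last char: 't')
  sorted[5] = grationturtle$disinte  (last char: 'e')
  sorted[6] = integrationturtle$dis  (last char: 's')
  sorted[7] = ionturtle$disintegrat  (last char: 't')
  sorted[8] = isintegrationturtle$d  (last char: 'd')
  sorted[9] = le$disintegrationturt  (last char: 't')
  sorted[10] = ntegrationturtle$disi  (last char: 'i')
  sorted[11] = nturtle$disintegratio  (last char: 'o')
  sorted[12] = onturtle$disintegrati  (last char: 'i')
  sorted[13] = rationturtle$disinteg  (last char: 'g')
  sorted[14] = rtle$disintegrationtu  (last char: 'u')
  sorted[15] = sintegrationturtle$di  (last char: 'i')
  sorted[16] = tegrationturtle$disin  (last char: 'n')
  sorted[17] = tionturtle$disintegra  (last char: 'a')
  sorted[18] = tle$disintegrationtur  (last char: 'r')
  sorted[19] = turtle$disintegration  (last char: 'n')
  sorted[20] = urtle$disintegrationt  (last char: 't')
Last column: er$ltestdtioiguinarnt
Original string S is at sorted index 2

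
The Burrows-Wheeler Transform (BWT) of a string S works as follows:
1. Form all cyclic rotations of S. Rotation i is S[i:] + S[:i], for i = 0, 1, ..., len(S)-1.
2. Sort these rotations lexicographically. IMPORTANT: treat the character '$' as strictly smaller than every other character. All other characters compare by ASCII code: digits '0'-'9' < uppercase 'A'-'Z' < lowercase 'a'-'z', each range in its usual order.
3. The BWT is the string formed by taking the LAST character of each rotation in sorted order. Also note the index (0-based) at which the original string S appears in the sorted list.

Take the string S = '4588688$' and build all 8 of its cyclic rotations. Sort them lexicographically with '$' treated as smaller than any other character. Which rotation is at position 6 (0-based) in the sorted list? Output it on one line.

All 8 rotations (rotation i = S[i:]+S[:i]):
  rot[0] = 4588688$
  rot[1] = 588688$4
  rot[2] = 88688$45
  rot[3] = 8688$458
  rot[4] = 688$4588
  rot[5] = 88$45886
  rot[6] = 8$458868
  rot[7] = $4588688
Sorted (with $ < everything):
  sorted[0] = $4588688
  sorted[1] = 4588688$
  sorted[2] = 588688$4
  sorted[3] = 688$4588
  sorted[4] = 8$458868
  sorted[5] = 8688$458
  sorted[6] = 88$45886
  sorted[7] = 88688$45
sorted[6] = 88$45886

Answer: 88$45886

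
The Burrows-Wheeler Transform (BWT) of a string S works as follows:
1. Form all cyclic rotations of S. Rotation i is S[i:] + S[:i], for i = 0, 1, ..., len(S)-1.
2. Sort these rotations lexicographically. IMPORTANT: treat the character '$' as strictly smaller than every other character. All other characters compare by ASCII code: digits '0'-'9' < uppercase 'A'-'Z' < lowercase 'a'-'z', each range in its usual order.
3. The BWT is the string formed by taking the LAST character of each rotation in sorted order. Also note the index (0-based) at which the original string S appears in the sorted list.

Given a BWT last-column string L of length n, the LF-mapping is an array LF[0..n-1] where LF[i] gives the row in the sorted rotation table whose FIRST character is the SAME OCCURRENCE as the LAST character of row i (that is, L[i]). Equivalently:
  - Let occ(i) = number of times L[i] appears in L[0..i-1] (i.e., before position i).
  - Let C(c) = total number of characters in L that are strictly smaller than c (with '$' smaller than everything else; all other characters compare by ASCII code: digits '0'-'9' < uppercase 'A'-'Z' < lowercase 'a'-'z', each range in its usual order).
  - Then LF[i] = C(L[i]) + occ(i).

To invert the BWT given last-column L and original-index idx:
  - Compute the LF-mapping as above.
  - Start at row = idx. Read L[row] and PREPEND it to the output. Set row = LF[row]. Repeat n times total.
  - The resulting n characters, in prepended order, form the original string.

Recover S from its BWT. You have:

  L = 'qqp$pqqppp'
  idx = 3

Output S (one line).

Answer: pqpppqpqq$

Derivation:
LF mapping: 6 7 1 0 2 8 9 3 4 5
Walk LF starting at row 3, prepending L[row]:
  step 1: row=3, L[3]='$', prepend. Next row=LF[3]=0
  step 2: row=0, L[0]='q', prepend. Next row=LF[0]=6
  step 3: row=6, L[6]='q', prepend. Next row=LF[6]=9
  step 4: row=9, L[9]='p', prepend. Next row=LF[9]=5
  step 5: row=5, L[5]='q', prepend. Next row=LF[5]=8
  step 6: row=8, L[8]='p', prepend. Next row=LF[8]=4
  step 7: row=4, L[4]='p', prepend. Next row=LF[4]=2
  step 8: row=2, L[2]='p', prepend. Next row=LF[2]=1
  step 9: row=1, L[1]='q', prepend. Next row=LF[1]=7
  step 10: row=7, L[7]='p', prepend. Next row=LF[7]=3
Reversed output: pqpppqpqq$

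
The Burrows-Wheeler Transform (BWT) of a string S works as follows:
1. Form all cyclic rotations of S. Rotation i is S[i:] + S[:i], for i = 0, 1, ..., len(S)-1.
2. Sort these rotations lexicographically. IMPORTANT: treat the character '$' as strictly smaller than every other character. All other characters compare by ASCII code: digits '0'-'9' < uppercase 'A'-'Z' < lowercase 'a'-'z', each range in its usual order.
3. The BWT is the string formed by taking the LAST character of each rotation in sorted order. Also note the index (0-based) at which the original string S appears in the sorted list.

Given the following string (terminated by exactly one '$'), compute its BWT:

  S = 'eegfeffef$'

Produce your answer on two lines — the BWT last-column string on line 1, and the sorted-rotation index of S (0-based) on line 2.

All 10 rotations (rotation i = S[i:]+S[:i]):
  rot[0] = eegfeffef$
  rot[1] = egfeffef$e
  rot[2] = gfeffef$ee
  rot[3] = feffef$eeg
  rot[4] = effef$eegf
  rot[5] = ffef$eegfe
  rot[6] = fef$eegfef
  rot[7] = ef$eegfeff
  rot[8] = f$eegfeffe
  rot[9] = $eegfeffef
Sorted (with $ < everything):
  sorted[0] = $eegfeffef  (last char: 'f')
  sorted[1] = eegfeffef$  (last char: '$')
  sorted[2] = ef$eegfeff  (last char: 'f')
  sorted[3] = effef$eegf  (last char: 'f')
  sorted[4] = egfeffef$e  (last char: 'e')
  sorted[5] = f$eegfeffe  (last char: 'e')
  sorted[6] = fef$eegfef  (last char: 'f')
  sorted[7] = feffef$eeg  (last char: 'g')
  sorted[8] = ffef$eegfe  (last char: 'e')
  sorted[9] = gfeffef$ee  (last char: 'e')
Last column: f$ffeefgee
Original string S is at sorted index 1

Answer: f$ffeefgee
1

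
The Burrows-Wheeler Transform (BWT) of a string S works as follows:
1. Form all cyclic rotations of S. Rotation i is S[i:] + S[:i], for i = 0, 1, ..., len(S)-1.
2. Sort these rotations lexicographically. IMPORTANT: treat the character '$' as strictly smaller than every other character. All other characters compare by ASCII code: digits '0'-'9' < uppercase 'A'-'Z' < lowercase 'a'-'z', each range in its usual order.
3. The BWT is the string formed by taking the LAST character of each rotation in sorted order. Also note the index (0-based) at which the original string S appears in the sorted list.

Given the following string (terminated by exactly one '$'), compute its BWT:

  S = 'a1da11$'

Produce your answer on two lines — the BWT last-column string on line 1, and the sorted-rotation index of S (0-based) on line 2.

Answer: 11aad$1
5

Derivation:
All 7 rotations (rotation i = S[i:]+S[:i]):
  rot[0] = a1da11$
  rot[1] = 1da11$a
  rot[2] = da11$a1
  rot[3] = a11$a1d
  rot[4] = 11$a1da
  rot[5] = 1$a1da1
  rot[6] = $a1da11
Sorted (with $ < everything):
  sorted[0] = $a1da11  (last char: '1')
  sorted[1] = 1$a1da1  (last char: '1')
  sorted[2] = 11$a1da  (last char: 'a')
  sorted[3] = 1da11$a  (last char: 'a')
  sorted[4] = a11$a1d  (last char: 'd')
  sorted[5] = a1da11$  (last char: '$')
  sorted[6] = da11$a1  (last char: '1')
Last column: 11aad$1
Original string S is at sorted index 5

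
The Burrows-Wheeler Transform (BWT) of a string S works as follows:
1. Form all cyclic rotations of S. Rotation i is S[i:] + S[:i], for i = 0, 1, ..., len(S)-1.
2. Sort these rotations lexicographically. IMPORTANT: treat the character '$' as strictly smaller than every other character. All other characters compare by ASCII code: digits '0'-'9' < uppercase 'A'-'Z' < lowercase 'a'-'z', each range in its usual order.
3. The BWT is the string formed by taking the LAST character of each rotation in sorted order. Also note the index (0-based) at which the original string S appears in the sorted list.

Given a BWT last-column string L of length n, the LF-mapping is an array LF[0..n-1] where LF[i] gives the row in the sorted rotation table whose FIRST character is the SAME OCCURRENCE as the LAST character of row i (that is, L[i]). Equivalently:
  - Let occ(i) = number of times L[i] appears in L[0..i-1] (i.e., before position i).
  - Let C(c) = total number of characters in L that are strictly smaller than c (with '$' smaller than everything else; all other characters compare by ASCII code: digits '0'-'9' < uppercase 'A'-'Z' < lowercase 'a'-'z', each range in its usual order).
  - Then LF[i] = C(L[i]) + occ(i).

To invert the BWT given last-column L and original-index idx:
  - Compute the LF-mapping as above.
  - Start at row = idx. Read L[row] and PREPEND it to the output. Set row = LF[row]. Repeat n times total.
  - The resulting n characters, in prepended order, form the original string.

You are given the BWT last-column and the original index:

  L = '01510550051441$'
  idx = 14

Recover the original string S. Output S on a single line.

LF mapping: 1 5 11 6 2 12 13 3 4 14 7 9 10 8 0
Walk LF starting at row 14, prepending L[row]:
  step 1: row=14, L[14]='$', prepend. Next row=LF[14]=0
  step 2: row=0, L[0]='0', prepend. Next row=LF[0]=1
  step 3: row=1, L[1]='1', prepend. Next row=LF[1]=5
  step 4: row=5, L[5]='5', prepend. Next row=LF[5]=12
  step 5: row=12, L[12]='4', prepend. Next row=LF[12]=10
  step 6: row=10, L[10]='1', prepend. Next row=LF[10]=7
  step 7: row=7, L[7]='0', prepend. Next row=LF[7]=3
  step 8: row=3, L[3]='1', prepend. Next row=LF[3]=6
  step 9: row=6, L[6]='5', prepend. Next row=LF[6]=13
  step 10: row=13, L[13]='1', prepend. Next row=LF[13]=8
  step 11: row=8, L[8]='0', prepend. Next row=LF[8]=4
  step 12: row=4, L[4]='0', prepend. Next row=LF[4]=2
  step 13: row=2, L[2]='5', prepend. Next row=LF[2]=11
  step 14: row=11, L[11]='4', prepend. Next row=LF[11]=9
  step 15: row=9, L[9]='5', prepend. Next row=LF[9]=14
Reversed output: 54500151014510$

Answer: 54500151014510$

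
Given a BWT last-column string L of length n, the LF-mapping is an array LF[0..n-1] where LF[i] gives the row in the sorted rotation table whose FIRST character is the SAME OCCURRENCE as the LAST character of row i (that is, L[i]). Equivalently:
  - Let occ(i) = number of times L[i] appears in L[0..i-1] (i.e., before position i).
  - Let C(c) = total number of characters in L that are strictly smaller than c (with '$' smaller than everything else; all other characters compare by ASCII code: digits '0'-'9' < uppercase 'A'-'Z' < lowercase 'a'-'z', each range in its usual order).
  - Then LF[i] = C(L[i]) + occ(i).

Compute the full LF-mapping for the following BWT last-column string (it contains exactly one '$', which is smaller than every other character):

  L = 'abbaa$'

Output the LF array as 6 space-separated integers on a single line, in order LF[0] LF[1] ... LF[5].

Char counts: '$':1, 'a':3, 'b':2
C (first-col start): C('$')=0, C('a')=1, C('b')=4
L[0]='a': occ=0, LF[0]=C('a')+0=1+0=1
L[1]='b': occ=0, LF[1]=C('b')+0=4+0=4
L[2]='b': occ=1, LF[2]=C('b')+1=4+1=5
L[3]='a': occ=1, LF[3]=C('a')+1=1+1=2
L[4]='a': occ=2, LF[4]=C('a')+2=1+2=3
L[5]='$': occ=0, LF[5]=C('$')+0=0+0=0

Answer: 1 4 5 2 3 0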